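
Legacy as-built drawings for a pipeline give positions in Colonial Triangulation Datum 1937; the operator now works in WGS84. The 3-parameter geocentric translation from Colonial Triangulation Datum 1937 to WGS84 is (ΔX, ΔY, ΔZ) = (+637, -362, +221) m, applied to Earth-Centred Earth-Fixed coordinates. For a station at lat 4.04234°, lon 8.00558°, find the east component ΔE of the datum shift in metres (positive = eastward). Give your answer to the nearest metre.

ΔE = -447 m

The local east axis at (φ, λ) is (−sin λ, cos λ, 0), so ΔE = −sin(8.00558°)·637 + cos(8.00558°)·(-362) = -447.19 m.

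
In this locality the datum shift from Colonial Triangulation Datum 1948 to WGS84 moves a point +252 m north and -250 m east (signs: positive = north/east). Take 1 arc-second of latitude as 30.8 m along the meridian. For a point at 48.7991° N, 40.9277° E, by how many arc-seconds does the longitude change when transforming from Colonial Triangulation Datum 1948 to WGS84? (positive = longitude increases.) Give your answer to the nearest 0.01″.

At latitude 48.7991°, cos φ = 0.658701.
1″ of longitude at this latitude = 30.80 × cos φ = 20.2880 m, so Δλ = -250.0 / 20.2880 = -12.323″.

Δλ = -12.32″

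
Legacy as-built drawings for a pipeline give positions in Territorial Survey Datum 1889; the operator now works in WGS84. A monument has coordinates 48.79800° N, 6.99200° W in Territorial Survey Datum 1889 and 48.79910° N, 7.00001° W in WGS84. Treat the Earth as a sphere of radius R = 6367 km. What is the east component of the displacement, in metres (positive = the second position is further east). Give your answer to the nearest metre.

Δφ = 48.79910° − 48.79800° = +0.00110°; Δλ = -7.00001° − -6.99200° = -0.00801°.
1° along a meridian = πR/180 = 111125 m.
ΔN = Δφ × 111125 = 122.2 m; ΔE = Δλ × 111125 × cos(48.79800°) = -0.00801 × 111125 × 0.658716 = -586.3 m.

ΔE = -586 m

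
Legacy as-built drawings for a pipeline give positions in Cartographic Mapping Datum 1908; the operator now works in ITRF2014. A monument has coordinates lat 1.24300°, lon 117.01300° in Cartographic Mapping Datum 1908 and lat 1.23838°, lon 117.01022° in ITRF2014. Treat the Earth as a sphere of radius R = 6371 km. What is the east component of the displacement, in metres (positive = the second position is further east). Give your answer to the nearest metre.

Δφ = 1.23838° − 1.24300° = -0.00462°; Δλ = 117.01022° − 117.01300° = -0.00278°.
1° along a meridian = πR/180 = 111195 m.
ΔN = Δφ × 111195 = -513.7 m; ΔE = Δλ × 111195 × cos(1.24300°) = -0.00278 × 111195 × 0.999765 = -309.0 m.

ΔE = -309 m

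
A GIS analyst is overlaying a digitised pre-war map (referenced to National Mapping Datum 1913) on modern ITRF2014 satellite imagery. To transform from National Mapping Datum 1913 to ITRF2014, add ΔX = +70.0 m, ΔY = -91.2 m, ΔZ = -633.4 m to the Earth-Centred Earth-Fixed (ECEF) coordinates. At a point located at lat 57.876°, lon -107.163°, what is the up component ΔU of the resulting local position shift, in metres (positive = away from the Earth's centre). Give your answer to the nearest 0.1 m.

At φ = 57.876°, λ = -107.163°: sin φ = 0.846899, cos φ = 0.531753, sin λ = -0.955469, cos λ = -0.295091.
ΔU = cos φ cos λ·ΔX + cos φ sin λ·ΔY + sin φ·ΔZ = (0.531753)(-0.295091)(70.0) + (0.531753)(-0.955469)(-91.2) + (0.846899)(-633.4) = -501.07 m.

ΔU = -501.1 m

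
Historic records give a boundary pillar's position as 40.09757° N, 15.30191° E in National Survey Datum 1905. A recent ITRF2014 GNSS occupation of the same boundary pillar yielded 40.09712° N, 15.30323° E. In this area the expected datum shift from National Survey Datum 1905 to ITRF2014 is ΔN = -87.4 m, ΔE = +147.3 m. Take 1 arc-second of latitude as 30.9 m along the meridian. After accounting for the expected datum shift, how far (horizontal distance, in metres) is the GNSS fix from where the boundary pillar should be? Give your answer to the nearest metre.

Observed coordinate differences: Δφ = -0.00045°, Δλ = +0.00132°.
Converting to metres (1° lat = 111240 m, cos φ = 0.764949): observed ΔN = -50.1 m, observed ΔE = 112.3 m.
Subtracting the expected shift leaves a residual of -50.1 − (-87.4) = 37.3 m north and 112.3 − (147.3) = -35.0 m east.
Residual distance = √(37.3² + (-35.0)²) = 51.2 m.

51 m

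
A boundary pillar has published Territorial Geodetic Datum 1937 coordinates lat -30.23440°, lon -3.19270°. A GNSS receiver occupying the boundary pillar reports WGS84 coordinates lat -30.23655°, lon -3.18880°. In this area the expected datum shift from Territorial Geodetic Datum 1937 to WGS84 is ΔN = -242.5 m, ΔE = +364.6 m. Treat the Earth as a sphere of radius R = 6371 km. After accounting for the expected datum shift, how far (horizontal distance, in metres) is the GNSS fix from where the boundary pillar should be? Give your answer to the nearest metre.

11 m

Observed coordinate differences: Δφ = -0.00215°, Δλ = +0.00390°.
Converting to metres (1° lat = 111195 m, cos φ = 0.863973): observed ΔN = -239.1 m, observed ΔE = 374.7 m.
Subtracting the expected shift leaves a residual of -239.1 − (-242.5) = 3.4 m north and 374.7 − (364.6) = 10.1 m east.
Residual distance = √(3.4² + 10.1²) = 10.6 m.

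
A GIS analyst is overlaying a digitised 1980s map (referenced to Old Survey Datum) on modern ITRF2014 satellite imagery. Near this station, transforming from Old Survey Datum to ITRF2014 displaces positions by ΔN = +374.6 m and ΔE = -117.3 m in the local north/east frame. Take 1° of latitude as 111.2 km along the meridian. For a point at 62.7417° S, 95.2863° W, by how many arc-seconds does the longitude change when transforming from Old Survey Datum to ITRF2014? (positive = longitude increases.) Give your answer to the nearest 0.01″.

At latitude -62.7417°, cos φ = 0.458003.
1° of longitude at this latitude = 111.2 × cos φ = 50.93 km, so Δλ = -117.3 / 50929.9 = -0.0023032° = -8.291″.

Δλ = -8.29″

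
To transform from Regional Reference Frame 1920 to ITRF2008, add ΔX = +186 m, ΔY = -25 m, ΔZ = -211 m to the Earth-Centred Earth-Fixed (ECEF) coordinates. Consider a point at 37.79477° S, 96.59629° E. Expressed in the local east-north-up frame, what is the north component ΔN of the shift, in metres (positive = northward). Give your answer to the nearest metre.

The local north axis is (−sin φ cos λ, −sin φ sin λ, cos φ), giving ΔN = -13.094 − 15.219 − 166.735 = -195.05 m.

ΔN = -195 m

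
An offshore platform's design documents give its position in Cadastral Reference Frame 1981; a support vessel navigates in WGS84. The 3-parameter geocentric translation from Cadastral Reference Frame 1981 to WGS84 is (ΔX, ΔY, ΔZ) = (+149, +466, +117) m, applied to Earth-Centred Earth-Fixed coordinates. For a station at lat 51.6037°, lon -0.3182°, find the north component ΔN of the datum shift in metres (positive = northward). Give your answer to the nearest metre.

ΔN = -42 m

At φ = 51.6037°, λ = -0.3182°: sin φ = 0.783734, cos φ = 0.621097, sin λ = -0.005554, cos λ = 0.999985.
ΔN = −sin φ cos λ·ΔX − sin φ sin λ·ΔY + cos φ·ΔZ = −(0.783734)(0.999985)(149) − (0.783734)(-0.005554)(466) + (0.621097)(117) = -42.08 m.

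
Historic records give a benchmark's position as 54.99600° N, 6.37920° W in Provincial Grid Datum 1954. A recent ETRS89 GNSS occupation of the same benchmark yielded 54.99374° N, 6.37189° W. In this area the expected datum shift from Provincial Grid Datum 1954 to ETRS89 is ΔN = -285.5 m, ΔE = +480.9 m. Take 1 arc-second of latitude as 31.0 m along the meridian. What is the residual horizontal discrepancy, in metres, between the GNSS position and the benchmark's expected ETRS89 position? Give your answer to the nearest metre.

Observed coordinate differences: Δφ = -0.00226°, Δλ = +0.00731°.
Converting to metres (1° lat = 111600 m, cos φ = 0.573634): observed ΔN = -252.2 m, observed ΔE = 468.0 m.
Subtracting the expected shift leaves a residual of -252.2 − (-285.5) = 33.3 m north and 468.0 − (480.9) = -12.9 m east.
Residual distance = √(33.3² + (-12.9)²) = 35.7 m.

36 m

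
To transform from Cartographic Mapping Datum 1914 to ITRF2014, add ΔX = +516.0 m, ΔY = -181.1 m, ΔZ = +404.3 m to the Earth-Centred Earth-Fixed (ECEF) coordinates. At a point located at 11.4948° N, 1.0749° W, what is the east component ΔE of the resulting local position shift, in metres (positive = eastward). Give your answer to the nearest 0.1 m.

ΔE = -171.4 m

At φ = 11.4948°, λ = -1.0749°: sin φ = 0.199279, cos φ = 0.979943, sin λ = -0.018759, cos λ = 0.999824.
ΔE = −sin λ·ΔX + cos λ·ΔY = −(-0.018759)·(516.0) + (0.999824)·(-181.1) = -171.39 m.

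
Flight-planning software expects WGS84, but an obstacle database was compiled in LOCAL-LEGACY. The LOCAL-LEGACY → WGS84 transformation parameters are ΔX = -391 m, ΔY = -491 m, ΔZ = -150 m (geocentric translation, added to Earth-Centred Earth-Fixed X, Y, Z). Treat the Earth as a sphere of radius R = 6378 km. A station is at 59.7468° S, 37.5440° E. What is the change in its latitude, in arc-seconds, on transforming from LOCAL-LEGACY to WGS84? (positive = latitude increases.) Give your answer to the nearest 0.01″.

sin φ = -0.863807, cos φ = 0.503822, sin λ = 0.609371, cos λ = 0.792886.
North component: ΔN = −sin φ cos λ·ΔX − sin φ sin λ·ΔY + cos φ·ΔZ = −(-0.863807)(0.792886)(-391) − (-0.863807)(0.609371)(-491) + (0.503822)(-150) = -601.82 m.
1° of latitude spans πR/180 = 111317 m, so Δφ = -601.82 / 111317 × 3600 = -19.463″.

Δφ = -19.46″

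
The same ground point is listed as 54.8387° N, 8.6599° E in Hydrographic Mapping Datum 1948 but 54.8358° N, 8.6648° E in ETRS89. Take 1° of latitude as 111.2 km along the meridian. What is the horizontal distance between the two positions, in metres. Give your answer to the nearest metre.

Δφ = 54.8358° − 54.8387° = -0.0029°; Δλ = 8.6648° − 8.6599° = +0.0049°.
ΔN = Δφ × 111200 = -322.5 m; ΔE = Δλ × 111200 × cos(54.8387°) = +0.0049 × 111200 × 0.575880 = 313.8 m.
Distance = √(ΔE² + ΔN²) = √(313.8² + (-322.5)²) = 449.9 m.

450 m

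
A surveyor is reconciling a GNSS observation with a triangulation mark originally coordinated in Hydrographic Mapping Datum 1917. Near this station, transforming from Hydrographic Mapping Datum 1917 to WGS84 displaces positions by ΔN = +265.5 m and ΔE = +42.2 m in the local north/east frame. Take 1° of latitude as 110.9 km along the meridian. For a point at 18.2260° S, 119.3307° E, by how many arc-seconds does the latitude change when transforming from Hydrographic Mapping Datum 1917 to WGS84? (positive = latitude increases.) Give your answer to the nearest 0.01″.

1° of latitude = 110.9 km, so Δφ = 265.5 / 110900 = 0.0023940° = 8.619″.

Δφ = 8.62″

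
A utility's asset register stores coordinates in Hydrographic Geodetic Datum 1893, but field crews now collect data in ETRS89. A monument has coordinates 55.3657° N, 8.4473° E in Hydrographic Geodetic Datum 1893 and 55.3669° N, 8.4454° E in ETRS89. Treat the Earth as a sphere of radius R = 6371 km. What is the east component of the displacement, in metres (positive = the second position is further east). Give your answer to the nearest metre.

ΔE = -120 m

Δφ = 55.3669° − 55.3657° = +0.0012°; Δλ = 8.4454° − 8.4473° = -0.0019°.
1° along a meridian = πR/180 = 111195 m.
ΔN = Δφ × 111195 = 133.4 m; ΔE = Δλ × 111195 × cos(55.3657°) = -0.0019 × 111195 × 0.568336 = -120.1 m.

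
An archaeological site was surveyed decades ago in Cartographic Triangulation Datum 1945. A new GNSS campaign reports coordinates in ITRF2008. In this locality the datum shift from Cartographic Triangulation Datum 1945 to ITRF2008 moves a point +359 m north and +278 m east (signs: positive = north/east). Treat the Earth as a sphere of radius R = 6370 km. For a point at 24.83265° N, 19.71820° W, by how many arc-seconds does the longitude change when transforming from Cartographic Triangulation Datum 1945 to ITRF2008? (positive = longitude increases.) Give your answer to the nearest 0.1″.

Δλ = 9.9″

At latitude 24.83265°, cos φ = 0.907538.
One radian of longitude at latitude φ spans R cos φ, so Δλ = ΔE / (R cos φ) = 278.0 / (6370000 × 0.907538) = 4.8088e-05 rad = 9.919″.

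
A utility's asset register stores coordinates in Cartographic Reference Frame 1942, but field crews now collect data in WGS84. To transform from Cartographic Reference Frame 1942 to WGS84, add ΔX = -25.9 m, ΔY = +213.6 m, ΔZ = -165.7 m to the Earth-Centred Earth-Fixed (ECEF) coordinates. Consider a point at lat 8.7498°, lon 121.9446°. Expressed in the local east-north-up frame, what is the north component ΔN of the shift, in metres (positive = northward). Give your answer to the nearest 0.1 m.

The local north axis is (−sin φ cos λ, −sin φ sin λ, cos φ), giving ΔN = -2.085 − 27.572 − 163.772 = -193.43 m.

ΔN = -193.4 m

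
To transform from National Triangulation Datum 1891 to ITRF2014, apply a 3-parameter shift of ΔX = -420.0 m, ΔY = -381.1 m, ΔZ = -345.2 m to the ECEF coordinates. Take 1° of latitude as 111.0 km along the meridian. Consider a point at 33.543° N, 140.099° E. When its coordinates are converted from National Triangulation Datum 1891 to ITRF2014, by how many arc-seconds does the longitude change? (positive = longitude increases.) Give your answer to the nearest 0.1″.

sin φ = 0.552563, cos φ = 0.833471, sin λ = 0.641463, cos λ = -0.767154.
East component: ΔE = −sin λ·ΔX + cos λ·ΔY = −(0.641463)(-420.0) + (-0.767154)(-381.1) = 561.78 m.
1° of latitude spans 111000 m; at latitude φ, 1° of longitude spans that × cos φ = 92515.3 m, so Δλ = 561.78 / 92515.3 × 3600 = 21.860″.

Δλ = 21.9″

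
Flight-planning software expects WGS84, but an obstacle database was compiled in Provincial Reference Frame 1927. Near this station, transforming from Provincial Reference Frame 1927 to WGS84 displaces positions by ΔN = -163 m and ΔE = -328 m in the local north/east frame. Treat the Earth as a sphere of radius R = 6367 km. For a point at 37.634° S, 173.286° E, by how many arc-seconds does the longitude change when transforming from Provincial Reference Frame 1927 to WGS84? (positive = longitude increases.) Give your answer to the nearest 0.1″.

At latitude -37.634°, cos φ = 0.791927.
One radian of longitude at latitude φ spans R cos φ, so Δλ = ΔE / (R cos φ) = -328.0 / (6367000 × 0.791927) = -6.5051e-05 rad = -13.418″.

Δλ = -13.4″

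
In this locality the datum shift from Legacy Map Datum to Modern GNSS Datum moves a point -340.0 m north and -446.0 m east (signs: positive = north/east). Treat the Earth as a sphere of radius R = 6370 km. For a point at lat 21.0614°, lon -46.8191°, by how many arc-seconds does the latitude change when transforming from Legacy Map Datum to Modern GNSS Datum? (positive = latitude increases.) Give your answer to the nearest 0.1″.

Δφ = -11.0″

On a sphere of radius R, 1 rad of latitude = R, so Δφ = ΔN / R = -340.0 / 6370000 = -5.3375e-05 rad = -11.009″.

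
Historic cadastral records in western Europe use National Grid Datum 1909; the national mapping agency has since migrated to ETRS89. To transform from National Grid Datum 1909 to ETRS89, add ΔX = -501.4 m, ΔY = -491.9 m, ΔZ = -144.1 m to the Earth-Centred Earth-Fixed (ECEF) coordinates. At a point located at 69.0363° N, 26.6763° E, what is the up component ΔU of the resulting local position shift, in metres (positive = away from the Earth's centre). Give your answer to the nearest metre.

ΔU = -374 m

At φ = 69.0363°, λ = 26.6763°: sin φ = 0.933807, cos φ = 0.357776, sin λ = 0.448949, cos λ = 0.893557.
ΔU = cos φ cos λ·ΔX + cos φ sin λ·ΔY + sin φ·ΔZ = (0.357776)(0.893557)(-501.4) + (0.357776)(0.448949)(-491.9) + (0.933807)(-144.1) = -373.87 m.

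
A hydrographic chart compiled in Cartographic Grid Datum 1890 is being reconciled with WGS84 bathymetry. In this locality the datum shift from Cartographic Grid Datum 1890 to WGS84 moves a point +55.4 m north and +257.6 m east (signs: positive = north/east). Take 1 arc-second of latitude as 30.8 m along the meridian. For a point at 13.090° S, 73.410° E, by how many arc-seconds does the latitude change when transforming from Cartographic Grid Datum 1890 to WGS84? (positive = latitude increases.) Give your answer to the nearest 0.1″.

Δφ = 1.8″

1″ of latitude = 30.80 m, so Δφ = 55.4 / 30.80 = 1.799″.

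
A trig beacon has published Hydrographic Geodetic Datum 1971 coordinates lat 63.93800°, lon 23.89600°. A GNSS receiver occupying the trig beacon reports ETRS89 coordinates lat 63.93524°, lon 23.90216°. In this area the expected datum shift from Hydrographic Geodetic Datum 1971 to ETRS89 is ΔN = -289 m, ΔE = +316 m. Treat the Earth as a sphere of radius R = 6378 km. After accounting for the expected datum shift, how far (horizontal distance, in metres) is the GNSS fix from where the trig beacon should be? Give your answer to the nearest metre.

23 m

Observed coordinate differences: Δφ = -0.00276°, Δλ = +0.00616°.
Converting to metres (1° lat = 111317 m, cos φ = 0.439343): observed ΔN = -307.2 m, observed ΔE = 301.3 m.
Subtracting the expected shift leaves a residual of -307.2 − (-289) = -18.2 m north and 301.3 − (316) = -14.7 m east.
Residual distance = √((-18.2)² + (-14.7)²) = 23.4 m.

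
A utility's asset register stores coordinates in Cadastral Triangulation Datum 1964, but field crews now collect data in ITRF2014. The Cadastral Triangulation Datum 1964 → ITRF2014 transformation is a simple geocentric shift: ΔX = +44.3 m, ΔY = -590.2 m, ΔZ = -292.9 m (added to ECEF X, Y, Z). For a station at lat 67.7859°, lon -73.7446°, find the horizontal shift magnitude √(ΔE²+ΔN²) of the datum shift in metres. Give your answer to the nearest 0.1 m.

658.3 m

The local east axis at (φ, λ) is (−sin λ, cos λ, 0), so ΔE = −sin(-73.7446°)·44.3 + cos(-73.7446°)·(-590.2) = -122.68 m.
The local north axis is (−sin φ cos λ, −sin φ sin λ, cos φ), giving ΔN = -11.480 − 524.551 − 110.736 = -646.77 m.
Horizontal magnitude = √(ΔE² + ΔN²) = √((-122.68)² + (-646.77)²) = 658.30 m.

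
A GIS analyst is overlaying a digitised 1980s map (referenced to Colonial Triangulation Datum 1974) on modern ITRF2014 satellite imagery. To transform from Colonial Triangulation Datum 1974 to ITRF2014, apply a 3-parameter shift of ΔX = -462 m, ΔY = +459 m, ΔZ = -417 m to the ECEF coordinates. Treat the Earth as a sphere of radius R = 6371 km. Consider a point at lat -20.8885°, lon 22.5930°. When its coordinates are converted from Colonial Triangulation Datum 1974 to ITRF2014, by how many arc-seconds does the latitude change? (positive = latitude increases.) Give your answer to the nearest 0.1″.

sin φ = -0.356550, cos φ = 0.934276, sin λ = 0.384183, cos λ = 0.923257.
North component: ΔN = −sin φ cos λ·ΔX − sin φ sin λ·ΔY + cos φ·ΔZ = −(-0.356550)(0.923257)(-462) − (-0.356550)(0.384183)(459) + (0.934276)(-417) = -478.80 m.
1° of latitude spans πR/180 = 111195 m, so Δφ = -478.80 / 111195 × 3600 = -15.502″.

Δφ = -15.5″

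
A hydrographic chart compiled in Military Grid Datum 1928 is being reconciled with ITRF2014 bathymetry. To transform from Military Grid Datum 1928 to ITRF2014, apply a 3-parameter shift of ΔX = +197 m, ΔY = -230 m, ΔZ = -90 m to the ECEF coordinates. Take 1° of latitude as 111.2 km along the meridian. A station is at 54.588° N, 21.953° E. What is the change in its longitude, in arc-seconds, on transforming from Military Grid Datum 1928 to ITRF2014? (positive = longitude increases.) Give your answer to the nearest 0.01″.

sin φ = 0.815006, cos φ = 0.579452, sin λ = 0.373846, cos λ = 0.927491.
East component: ΔE = −sin λ·ΔX + cos λ·ΔY = −(0.373846)(197) + (0.927491)(-230) = -286.97 m.
1° of latitude spans 111200 m; at latitude φ, 1° of longitude spans that × cos φ = 64435.0 m, so Δλ = -286.97 / 64435.0 × 3600 = -16.033″.

Δλ = -16.03″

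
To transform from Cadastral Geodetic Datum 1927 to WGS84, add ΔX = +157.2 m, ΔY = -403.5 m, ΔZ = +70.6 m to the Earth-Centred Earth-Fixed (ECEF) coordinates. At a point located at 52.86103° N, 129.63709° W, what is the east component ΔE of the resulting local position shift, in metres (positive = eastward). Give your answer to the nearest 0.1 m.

ΔE = 378.5 m

At φ = 52.86103°, λ = -129.63709°: sin φ = 0.797173, cos φ = 0.603750, sin λ = -0.770100, cos λ = -0.637923.
ΔE = −sin λ·ΔX + cos λ·ΔY = −(-0.770100)·(157.2) + (-0.637923)·(-403.5) = 378.46 m.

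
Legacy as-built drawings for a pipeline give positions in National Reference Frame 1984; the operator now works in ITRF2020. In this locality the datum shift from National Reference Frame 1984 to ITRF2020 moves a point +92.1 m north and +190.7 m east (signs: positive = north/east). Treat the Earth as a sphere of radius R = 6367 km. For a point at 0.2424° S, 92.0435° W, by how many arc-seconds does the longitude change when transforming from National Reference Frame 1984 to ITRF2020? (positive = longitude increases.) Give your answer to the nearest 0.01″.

At latitude -0.2424°, cos φ = 0.999991.
One radian of longitude at latitude φ spans R cos φ, so Δλ = ΔE / (R cos φ) = 190.7 / (6367000 × 0.999991) = 2.9952e-05 rad = 6.178″.

Δλ = 6.18″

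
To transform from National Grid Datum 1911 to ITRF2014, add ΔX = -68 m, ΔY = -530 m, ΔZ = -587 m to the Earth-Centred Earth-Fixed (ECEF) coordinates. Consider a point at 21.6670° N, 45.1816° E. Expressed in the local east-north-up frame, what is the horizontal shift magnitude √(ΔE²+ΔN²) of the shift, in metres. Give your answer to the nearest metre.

507 m

The local east axis at (φ, λ) is (−sin λ, cos λ, 0), so ΔE = −sin(45.1816°)·(-68) + cos(45.1816°)·(-530) = -325.34 m.
The local north axis is (−sin φ cos λ, −sin φ sin λ, cos φ), giving ΔN = 17.697 + 138.806 − 545.526 = -389.02 m.
Horizontal magnitude = √(ΔE² + ΔN²) = √((-325.34)² + (-389.02)²) = 507.14 m.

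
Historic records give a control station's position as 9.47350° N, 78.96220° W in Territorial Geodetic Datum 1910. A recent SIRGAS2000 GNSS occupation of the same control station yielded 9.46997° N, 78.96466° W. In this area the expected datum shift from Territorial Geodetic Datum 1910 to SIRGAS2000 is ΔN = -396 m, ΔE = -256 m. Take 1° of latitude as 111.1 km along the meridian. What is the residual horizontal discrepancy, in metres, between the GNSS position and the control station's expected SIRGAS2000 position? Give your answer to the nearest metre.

Observed coordinate differences: Δφ = -0.00353°, Δλ = -0.00246°.
Converting to metres (1° lat = 111100 m, cos φ = 0.986362): observed ΔN = -392.2 m, observed ΔE = -269.6 m.
Subtracting the expected shift leaves a residual of -392.2 − (-396) = 3.8 m north and -269.6 − (-256) = -13.6 m east.
Residual distance = √(3.8² + (-13.6)²) = 14.1 m.

14 m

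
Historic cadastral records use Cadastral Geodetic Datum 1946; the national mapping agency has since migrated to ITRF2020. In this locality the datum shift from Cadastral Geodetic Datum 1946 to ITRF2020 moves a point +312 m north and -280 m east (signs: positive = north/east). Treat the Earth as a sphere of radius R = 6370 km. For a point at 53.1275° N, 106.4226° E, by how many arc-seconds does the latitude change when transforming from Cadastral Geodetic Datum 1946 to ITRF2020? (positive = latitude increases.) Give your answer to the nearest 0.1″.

On a sphere of radius R, 1 rad of latitude = R, so Δφ = ΔN / R = 312.0 / 6370000 = 4.8980e-05 rad = 10.103″.

Δφ = 10.1″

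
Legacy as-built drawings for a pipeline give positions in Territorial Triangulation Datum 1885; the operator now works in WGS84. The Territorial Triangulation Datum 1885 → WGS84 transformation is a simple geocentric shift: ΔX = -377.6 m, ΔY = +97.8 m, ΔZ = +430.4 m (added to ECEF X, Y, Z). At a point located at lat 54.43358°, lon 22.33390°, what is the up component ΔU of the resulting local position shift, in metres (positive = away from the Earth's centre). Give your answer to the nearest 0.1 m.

ΔU = 168.6 m

The local up (radial) axis is (cos φ cos λ, cos φ sin λ, sin φ), giving ΔU = -203.154 + 21.617 + 350.105 = 168.57 m.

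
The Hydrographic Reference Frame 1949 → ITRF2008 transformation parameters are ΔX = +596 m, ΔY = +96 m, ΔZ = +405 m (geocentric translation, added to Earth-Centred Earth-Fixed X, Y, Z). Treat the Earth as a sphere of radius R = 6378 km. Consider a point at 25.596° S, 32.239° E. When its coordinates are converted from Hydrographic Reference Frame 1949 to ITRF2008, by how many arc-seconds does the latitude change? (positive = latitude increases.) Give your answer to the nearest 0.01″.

Δφ = 19.57″

sin φ = -0.432023, cos φ = 0.901863, sin λ = 0.533452, cos λ = 0.845830.
North component: ΔN = −sin φ cos λ·ΔX − sin φ sin λ·ΔY + cos φ·ΔZ = −(-0.432023)(0.845830)(596) − (-0.432023)(0.533452)(96) + (0.901863)(405) = 605.17 m.
1° of latitude spans πR/180 = 111317 m, so Δφ = 605.17 / 111317 × 3600 = 19.571″.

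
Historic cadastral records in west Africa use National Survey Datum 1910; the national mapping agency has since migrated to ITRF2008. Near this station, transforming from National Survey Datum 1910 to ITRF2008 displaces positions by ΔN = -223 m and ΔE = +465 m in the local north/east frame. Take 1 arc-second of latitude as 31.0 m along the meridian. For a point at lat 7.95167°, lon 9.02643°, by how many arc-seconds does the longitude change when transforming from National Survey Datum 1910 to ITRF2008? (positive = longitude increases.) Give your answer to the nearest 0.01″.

Δλ = 15.15″

At latitude 7.95167°, cos φ = 0.990385.
1″ of longitude at this latitude = 31.00 × cos φ = 30.7019 m, so Δλ = 465.0 / 30.7019 = 15.146″.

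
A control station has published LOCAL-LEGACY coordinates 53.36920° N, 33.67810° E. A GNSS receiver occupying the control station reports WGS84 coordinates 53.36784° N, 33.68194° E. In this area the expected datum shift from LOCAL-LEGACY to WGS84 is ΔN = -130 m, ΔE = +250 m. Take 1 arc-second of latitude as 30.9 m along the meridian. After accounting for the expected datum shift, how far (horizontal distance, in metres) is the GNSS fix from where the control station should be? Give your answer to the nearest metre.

Observed coordinate differences: Δφ = -0.00136°, Δλ = +0.00384°.
Converting to metres (1° lat = 111240 m, cos φ = 0.596656): observed ΔN = -151.3 m, observed ΔE = 254.9 m.
Subtracting the expected shift leaves a residual of -151.3 − (-130) = -21.3 m north and 254.9 − (250) = 4.9 m east.
Residual distance = √((-21.3)² + 4.9²) = 21.8 m.

22 m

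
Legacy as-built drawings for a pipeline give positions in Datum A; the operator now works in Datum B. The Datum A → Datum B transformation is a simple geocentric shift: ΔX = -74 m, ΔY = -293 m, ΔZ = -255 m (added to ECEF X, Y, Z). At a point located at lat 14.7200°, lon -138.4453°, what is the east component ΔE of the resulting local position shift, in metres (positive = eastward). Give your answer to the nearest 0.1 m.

The local east axis at (φ, λ) is (−sin λ, cos λ, 0), so ΔE = −sin(-138.4453°)·(-74) + cos(-138.4453°)·(-293) = 170.17 m.

ΔE = 170.2 m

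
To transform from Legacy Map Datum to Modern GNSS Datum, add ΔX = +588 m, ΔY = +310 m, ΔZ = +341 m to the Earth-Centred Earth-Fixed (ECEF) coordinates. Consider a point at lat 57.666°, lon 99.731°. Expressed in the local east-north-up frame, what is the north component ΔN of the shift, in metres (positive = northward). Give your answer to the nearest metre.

ΔN = 8 m

At φ = 57.666°, λ = 99.731°: sin φ = 0.844945, cos φ = 0.534854, sin λ = 0.985612, cos λ = -0.169023.
ΔN = −sin φ cos λ·ΔX − sin φ sin λ·ΔY + cos φ·ΔZ = −(0.844945)(-0.169023)(588) − (0.844945)(0.985612)(310) + (0.534854)(341) = 8.20 m.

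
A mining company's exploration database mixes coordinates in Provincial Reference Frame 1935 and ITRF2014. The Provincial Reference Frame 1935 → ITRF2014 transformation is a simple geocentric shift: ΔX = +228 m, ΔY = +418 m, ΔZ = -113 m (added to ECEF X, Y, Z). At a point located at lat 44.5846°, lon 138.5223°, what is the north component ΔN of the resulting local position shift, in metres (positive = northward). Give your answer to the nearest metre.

At φ = 44.5846°, λ = 138.5223°: sin φ = 0.701962, cos φ = 0.712215, sin λ = 0.662328, cos λ = -0.749214.
ΔN = −sin φ cos λ·ΔX − sin φ sin λ·ΔY + cos φ·ΔZ = −(0.701962)(-0.749214)(228) − (0.701962)(0.662328)(418) + (0.712215)(-113) = -154.91 m.

ΔN = -155 m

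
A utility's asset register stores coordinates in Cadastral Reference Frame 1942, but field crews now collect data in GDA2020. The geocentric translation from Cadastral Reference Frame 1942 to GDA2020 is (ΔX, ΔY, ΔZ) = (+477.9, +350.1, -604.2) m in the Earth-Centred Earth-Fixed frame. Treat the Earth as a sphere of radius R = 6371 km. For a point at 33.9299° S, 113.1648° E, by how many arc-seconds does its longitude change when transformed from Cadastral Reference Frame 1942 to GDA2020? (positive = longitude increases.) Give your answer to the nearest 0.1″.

sin φ = -0.558178, cos φ = 0.829721, sin λ = 0.919377, cos λ = -0.393377.
East component: ΔE = −sin λ·ΔX + cos λ·ΔY = −(0.919377)(477.9) + (-0.393377)(350.1) = -577.09 m.
1° of latitude spans πR/180 = 111195 m; at latitude φ, 1° of longitude spans that × cos φ = 92260.8 m, so Δλ = -577.09 / 92260.8 × 3600 = -22.518″.

Δλ = -22.5″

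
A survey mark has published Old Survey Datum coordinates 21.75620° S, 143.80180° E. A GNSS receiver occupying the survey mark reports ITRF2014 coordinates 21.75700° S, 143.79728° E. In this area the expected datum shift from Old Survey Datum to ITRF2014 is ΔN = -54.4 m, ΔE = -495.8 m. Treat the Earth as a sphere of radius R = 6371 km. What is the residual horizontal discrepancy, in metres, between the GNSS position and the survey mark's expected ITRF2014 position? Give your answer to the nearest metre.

Observed coordinate differences: Δφ = -0.00080°, Δλ = -0.00452°.
Converting to metres (1° lat = 111195 m, cos φ = 0.928769): observed ΔN = -89.0 m, observed ΔE = -466.8 m.
Subtracting the expected shift leaves a residual of -89.0 − (-54.4) = -34.6 m north and -466.8 − (-495.8) = 29.0 m east.
Residual distance = √((-34.6)² + 29.0²) = 45.1 m.

45 m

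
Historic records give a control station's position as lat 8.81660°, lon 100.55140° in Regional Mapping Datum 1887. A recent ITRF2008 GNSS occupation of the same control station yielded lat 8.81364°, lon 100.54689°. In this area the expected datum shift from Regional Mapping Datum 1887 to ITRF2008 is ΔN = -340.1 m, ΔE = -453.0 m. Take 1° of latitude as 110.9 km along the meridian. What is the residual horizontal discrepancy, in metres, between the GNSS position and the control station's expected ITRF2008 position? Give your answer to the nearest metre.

43 m

Observed coordinate differences: Δφ = -0.00296°, Δλ = -0.00451°.
Converting to metres (1° lat = 110900 m, cos φ = 0.988184): observed ΔN = -328.3 m, observed ΔE = -494.2 m.
Subtracting the expected shift leaves a residual of -328.3 − (-340.1) = 11.8 m north and -494.2 − (-453.0) = -41.2 m east.
Residual distance = √(11.8² + (-41.2)²) = 42.9 m.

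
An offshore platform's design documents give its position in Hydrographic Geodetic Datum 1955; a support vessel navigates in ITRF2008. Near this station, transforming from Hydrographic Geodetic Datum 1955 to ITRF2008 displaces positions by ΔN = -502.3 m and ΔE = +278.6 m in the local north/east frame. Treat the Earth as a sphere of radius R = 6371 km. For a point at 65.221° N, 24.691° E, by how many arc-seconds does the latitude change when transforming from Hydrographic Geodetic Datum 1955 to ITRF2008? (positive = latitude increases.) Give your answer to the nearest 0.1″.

Δφ = -16.3″

On a sphere of radius R, 1 rad of latitude = R, so Δφ = ΔN / R = -502.3 / 6371000 = -7.8842e-05 rad = -16.262″.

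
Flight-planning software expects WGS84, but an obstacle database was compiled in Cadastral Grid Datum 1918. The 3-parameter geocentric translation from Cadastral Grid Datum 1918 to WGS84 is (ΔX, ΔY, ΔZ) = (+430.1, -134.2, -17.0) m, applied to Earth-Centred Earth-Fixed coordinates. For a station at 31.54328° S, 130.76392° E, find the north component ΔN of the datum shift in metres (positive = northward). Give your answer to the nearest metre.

At φ = -31.54328°, λ = 130.76392°: sin φ = -0.523142, cos φ = 0.852245, sin λ = 0.757406, cos λ = -0.652944.
ΔN = −sin φ cos λ·ΔX − sin φ sin λ·ΔY + cos φ·ΔZ = −(-0.523142)(-0.652944)(430.1) − (-0.523142)(0.757406)(-134.2) + (0.852245)(-17.0) = -214.58 m.

ΔN = -215 m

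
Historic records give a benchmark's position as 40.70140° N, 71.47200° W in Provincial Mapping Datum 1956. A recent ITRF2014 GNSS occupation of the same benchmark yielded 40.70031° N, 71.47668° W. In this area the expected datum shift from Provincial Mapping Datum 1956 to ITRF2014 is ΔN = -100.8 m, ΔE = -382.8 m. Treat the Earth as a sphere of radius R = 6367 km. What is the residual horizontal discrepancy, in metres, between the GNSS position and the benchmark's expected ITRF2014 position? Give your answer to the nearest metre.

Observed coordinate differences: Δφ = -0.00109°, Δλ = -0.00468°.
Converting to metres (1° lat = 111125 m, cos φ = 0.758118): observed ΔN = -121.1 m, observed ΔE = -394.3 m.
Subtracting the expected shift leaves a residual of -121.1 − (-100.8) = -20.3 m north and -394.3 − (-382.8) = -11.5 m east.
Residual distance = √((-20.3)² + (-11.5)²) = 23.3 m.

23 m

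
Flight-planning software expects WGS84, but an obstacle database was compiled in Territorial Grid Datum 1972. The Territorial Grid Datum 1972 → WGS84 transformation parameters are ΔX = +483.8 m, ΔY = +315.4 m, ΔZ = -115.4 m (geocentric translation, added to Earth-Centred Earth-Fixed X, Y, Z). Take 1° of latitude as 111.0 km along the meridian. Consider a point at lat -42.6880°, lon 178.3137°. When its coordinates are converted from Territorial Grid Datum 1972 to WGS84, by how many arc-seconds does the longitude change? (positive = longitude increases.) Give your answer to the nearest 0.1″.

sin φ = -0.678006, cos φ = 0.735057, sin λ = 0.029427, cos λ = -0.999567.
East component: ΔE = −sin λ·ΔX + cos λ·ΔY = −(0.029427)(483.8) + (-0.999567)(315.4) = -329.50 m.
1° of latitude spans 111000 m; at latitude φ, 1° of longitude spans that × cos φ = 81591.3 m, so Δλ = -329.50 / 81591.3 × 3600 = -14.538″.

Δλ = -14.5″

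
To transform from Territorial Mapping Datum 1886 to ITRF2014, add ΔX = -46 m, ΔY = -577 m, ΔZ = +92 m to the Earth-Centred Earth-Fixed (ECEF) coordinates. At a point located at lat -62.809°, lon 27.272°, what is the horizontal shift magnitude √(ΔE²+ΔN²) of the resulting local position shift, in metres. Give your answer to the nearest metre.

At φ = -62.809°, λ = 27.272°: sin φ = -0.889488, cos φ = 0.456958, sin λ = 0.458215, cos λ = 0.888841.
ΔE = −sin λ·ΔX + cos λ·ΔY = −(0.458215)·(-46) + (0.888841)·(-577) = -491.78 m.
ΔN = −sin φ cos λ·ΔX − sin φ sin λ·ΔY + cos φ·ΔZ = −(-0.889488)(0.888841)(-46) − (-0.889488)(0.458215)(-577) + (0.456958)(92) = -229.50 m.
Horizontal magnitude = √(ΔE² + ΔN²) = √((-491.78)² + (-229.50)²) = 542.70 m.

543 m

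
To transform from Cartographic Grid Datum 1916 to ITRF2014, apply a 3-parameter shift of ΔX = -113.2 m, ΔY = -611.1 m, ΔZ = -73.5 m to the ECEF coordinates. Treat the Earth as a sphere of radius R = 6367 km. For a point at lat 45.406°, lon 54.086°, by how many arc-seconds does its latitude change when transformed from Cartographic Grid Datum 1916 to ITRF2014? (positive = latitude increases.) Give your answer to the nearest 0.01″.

sin φ = 0.712100, cos φ = 0.702078, sin λ = 0.809898, cos λ = 0.586570.
North component: ΔN = −sin φ cos λ·ΔX − sin φ sin λ·ΔY + cos φ·ΔZ = −(0.712100)(0.586570)(-113.2) − (0.712100)(0.809898)(-611.1) + (0.702078)(-73.5) = 348.12 m.
1° of latitude spans πR/180 = 111125 m, so Δφ = 348.12 / 111125 × 3600 = 11.278″.

Δφ = 11.28″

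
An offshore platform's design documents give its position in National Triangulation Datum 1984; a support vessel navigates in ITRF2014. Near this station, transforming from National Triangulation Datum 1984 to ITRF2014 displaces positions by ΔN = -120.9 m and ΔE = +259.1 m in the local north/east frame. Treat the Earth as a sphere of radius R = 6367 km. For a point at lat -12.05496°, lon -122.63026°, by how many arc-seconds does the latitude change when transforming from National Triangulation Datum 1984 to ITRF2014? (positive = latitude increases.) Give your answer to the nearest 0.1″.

On a sphere of radius R, 1 rad of latitude = R, so Δφ = ΔN / R = -120.9 / 6367000 = -1.8989e-05 rad = -3.917″.

Δφ = -3.9″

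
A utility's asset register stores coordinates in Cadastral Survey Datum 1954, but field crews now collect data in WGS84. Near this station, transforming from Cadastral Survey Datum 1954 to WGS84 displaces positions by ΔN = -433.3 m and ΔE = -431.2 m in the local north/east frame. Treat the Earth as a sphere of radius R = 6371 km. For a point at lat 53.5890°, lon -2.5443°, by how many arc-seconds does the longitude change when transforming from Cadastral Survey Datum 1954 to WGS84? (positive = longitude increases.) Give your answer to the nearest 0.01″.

At latitude 53.5890°, cos φ = 0.593573.
One radian of longitude at latitude φ spans R cos φ, so Δλ = ΔE / (R cos φ) = -431.2 / (6371000 × 0.593573) = -1.1402e-04 rad = -23.519″.

Δλ = -23.52″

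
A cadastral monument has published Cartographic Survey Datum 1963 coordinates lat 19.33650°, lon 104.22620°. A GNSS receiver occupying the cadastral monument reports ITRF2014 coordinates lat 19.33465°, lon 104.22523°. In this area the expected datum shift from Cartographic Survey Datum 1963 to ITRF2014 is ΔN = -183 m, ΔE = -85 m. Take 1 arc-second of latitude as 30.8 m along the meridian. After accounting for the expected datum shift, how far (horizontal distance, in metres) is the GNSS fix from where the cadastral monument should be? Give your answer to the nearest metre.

Observed coordinate differences: Δφ = -0.00185°, Δλ = -0.00097°.
Converting to metres (1° lat = 110880 m, cos φ = 0.943590): observed ΔN = -205.1 m, observed ΔE = -101.5 m.
Subtracting the expected shift leaves a residual of -205.1 − (-183) = -22.1 m north and -101.5 − (-85) = -16.5 m east.
Residual distance = √((-22.1)² + (-16.5)²) = 27.6 m.

28 m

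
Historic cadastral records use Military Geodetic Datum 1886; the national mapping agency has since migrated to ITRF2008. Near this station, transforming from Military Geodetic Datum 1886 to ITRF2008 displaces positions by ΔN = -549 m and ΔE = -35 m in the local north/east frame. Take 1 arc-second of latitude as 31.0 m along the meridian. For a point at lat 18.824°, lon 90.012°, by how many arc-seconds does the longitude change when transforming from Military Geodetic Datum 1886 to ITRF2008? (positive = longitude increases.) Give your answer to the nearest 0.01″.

Δλ = -1.19″

At latitude 18.824°, cos φ = 0.946514.
1″ of longitude at this latitude = 31.00 × cos φ = 29.3419 m, so Δλ = -35.0 / 29.3419 = -1.193″.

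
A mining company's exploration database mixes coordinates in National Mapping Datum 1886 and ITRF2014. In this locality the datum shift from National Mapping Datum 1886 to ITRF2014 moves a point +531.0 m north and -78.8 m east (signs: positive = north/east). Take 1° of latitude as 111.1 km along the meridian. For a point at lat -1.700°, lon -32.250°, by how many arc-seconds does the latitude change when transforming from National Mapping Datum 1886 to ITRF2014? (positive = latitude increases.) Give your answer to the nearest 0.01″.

1° of latitude = 111.1 km, so Δφ = 531.0 / 111100 = 0.0047795° = 17.206″.

Δφ = 17.21″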